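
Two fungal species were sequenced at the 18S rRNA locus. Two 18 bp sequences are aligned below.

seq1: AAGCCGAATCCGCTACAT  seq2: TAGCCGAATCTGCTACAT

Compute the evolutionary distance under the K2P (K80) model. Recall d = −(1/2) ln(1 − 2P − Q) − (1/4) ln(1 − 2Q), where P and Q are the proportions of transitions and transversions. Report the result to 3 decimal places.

0.121

Of 18 sites, 1 differences are transitions and 1 are transversions, so P = 1/18 ≈ 0.055556 and Q = 1/18 ≈ 0.055556.
Under the Kimura two-parameter model, d = −½ ln(1 − 2P − Q) − ¼ ln(1 − 2Q).
1 − 2P − Q = 0.833332, giving −½ ln(0.833332) = 0.091162.
1 − 2Q = 0.888888, giving −¼ ln(0.888888) = 0.029446.
d = 0.091162 + 0.029446 = 0.120608.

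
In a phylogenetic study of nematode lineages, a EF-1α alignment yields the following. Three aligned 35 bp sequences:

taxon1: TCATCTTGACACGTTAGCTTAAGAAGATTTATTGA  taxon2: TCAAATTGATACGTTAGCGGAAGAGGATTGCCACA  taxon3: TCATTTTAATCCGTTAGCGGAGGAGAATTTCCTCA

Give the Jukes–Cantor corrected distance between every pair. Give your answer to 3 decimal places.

taxon1–taxon2: 11/35 sites differ → p ≈ 0.314286, d = −0.75 ln(1 − 0.419048) = 0.407315 ≈ 0.407.
taxon1–taxon3: 12/35 sites differ → p ≈ 0.342857, d = −0.75 ln(1 − 0.457143) = 0.458182 ≈ 0.458.
taxon2–taxon3: 8/35 sites differ → p ≈ 0.228571, d = −0.75 ln(1 − 0.304761) = 0.272625 ≈ 0.273.

d(taxon1,taxon2) = 0.407, d(taxon1,taxon3) = 0.458, d(taxon2,taxon3) = 0.273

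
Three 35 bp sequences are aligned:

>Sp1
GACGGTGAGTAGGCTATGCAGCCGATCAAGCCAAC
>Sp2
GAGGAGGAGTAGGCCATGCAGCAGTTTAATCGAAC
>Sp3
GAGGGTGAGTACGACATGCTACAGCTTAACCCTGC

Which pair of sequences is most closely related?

Sp1–Sp2: 9/35 differ, p = 0.257, d = 0.315.
Sp1–Sp3: 12/35 differ, p = 0.343, d = 0.458.
Sp2–Sp3: 11/35 differ, p = 0.314, d = 0.407.
The smallest distance is between Sp1 and Sp2.

Sp1 and Sp2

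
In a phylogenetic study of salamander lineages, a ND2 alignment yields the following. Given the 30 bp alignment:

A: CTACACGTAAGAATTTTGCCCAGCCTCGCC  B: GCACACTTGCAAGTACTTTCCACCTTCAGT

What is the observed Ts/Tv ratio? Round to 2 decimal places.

1.29

Transitions are A↔G and C↔T; transversions are all other mismatches.
Transitions: 9. Transversions: 7.
R = 9/7 = 1.285714… ≈ 1.29 (to 2 d.p.).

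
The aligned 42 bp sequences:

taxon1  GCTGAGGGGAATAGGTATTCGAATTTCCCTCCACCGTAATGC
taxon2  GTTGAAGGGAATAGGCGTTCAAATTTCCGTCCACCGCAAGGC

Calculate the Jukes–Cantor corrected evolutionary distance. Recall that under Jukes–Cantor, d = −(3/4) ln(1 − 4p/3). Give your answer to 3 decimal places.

0.220

The sequences differ at 8 of 42 sites (2, 6, 16, 17, 21, 29, 37, 40), so p = 8/42 ≈ 0.190476.
d = −(3/4) ln(1 − 4p/3) = −0.75 ln(1 − 0.253968) = −0.75 ln(0.746032)
  = −0.75 × (-0.292987) = 0.219740 substitutions/site.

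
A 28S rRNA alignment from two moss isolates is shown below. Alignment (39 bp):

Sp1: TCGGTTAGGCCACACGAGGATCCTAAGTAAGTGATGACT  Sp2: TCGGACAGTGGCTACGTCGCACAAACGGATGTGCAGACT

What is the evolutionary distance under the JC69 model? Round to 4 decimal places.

The sequences differ at 18 of 39 sites, so p = 18/39 ≈ 0.461538.
d = −(3/4) ln(1 − 4p/3) = −0.75 ln(1 − 0.615384) = −0.75 ln(0.384616)
  = −0.75 × (-0.955510) = 0.716633 substitutions/site.

0.7166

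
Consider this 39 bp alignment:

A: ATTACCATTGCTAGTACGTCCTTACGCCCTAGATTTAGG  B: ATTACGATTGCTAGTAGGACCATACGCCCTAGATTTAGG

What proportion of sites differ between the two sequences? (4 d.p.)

The sequences differ at 4 of 39 positions (sites 6, 17, 19, 22).
p = 4/39 = 0.102564… ≈ 0.1026 (to 4 d.p.).

0.1026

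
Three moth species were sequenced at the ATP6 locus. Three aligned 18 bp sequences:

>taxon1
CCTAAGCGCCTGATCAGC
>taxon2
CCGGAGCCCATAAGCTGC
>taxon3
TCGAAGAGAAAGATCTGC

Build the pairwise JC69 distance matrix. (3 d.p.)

d(taxon1,taxon2) = 0.548, d(taxon1,taxon3) = 0.548, d(taxon2,taxon3) = 0.673

taxon1–taxon2: 7/18 sites differ → p ≈ 0.388889, d = −0.75 ln(1 − 0.518519) = 0.548166 ≈ 0.548.
taxon1–taxon3: 7/18 sites differ → p ≈ 0.388889, d = −0.75 ln(1 − 0.518519) = 0.548166 ≈ 0.548.
taxon2–taxon3: 8/18 sites differ → p ≈ 0.444444, d = −0.75 ln(1 − 0.592592) = 0.673455 ≈ 0.673.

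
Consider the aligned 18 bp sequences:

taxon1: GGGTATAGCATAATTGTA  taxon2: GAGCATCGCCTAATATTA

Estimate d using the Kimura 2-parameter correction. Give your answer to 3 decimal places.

0.441

Of 18 sites, 2 differences are transitions and 4 are transversions, so P = 2/18 ≈ 0.111111 and Q = 4/18 ≈ 0.222222.
Under the Kimura two-parameter model, d = −½ ln(1 − 2P − Q) − ¼ ln(1 − 2Q).
1 − 2P − Q = 0.555556, giving −½ ln(0.555556) = 0.293893.
1 − 2Q = 0.555556, giving −¼ ln(0.555556) = 0.146946.
d = 0.293893 + 0.146946 = 0.440839.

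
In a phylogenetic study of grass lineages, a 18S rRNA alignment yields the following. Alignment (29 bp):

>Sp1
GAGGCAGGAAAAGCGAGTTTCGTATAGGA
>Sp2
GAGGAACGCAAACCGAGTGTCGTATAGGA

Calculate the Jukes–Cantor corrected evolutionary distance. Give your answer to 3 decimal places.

The sequences differ at 5 of 29 sites (5, 7, 9, 13, 19), so p = 5/29 ≈ 0.172414.
d = −(3/4) ln(1 − 4p/3) = −0.75 ln(1 − 0.229885) = −0.75 ln(0.770115)
  = −0.75 × (-0.261215) = 0.195911 substitutions/site.

0.196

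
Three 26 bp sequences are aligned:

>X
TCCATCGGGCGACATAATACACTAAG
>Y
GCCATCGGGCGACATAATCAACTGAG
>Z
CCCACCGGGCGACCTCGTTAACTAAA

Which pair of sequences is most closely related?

X and Y

X–Y: 4/26 differ, p = 0.154, d = 0.172.
X–Z: 8/26 differ, p = 0.308, d = 0.396.
Y–Z: 8/26 differ, p = 0.308, d = 0.396.
The smallest distance is between X and Y.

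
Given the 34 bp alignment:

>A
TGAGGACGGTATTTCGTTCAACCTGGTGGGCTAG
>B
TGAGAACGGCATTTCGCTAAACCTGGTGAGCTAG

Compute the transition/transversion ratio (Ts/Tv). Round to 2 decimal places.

4.00

Transitions are A↔G and C↔T; transversions are all other mismatches.
Transitions: 4. Transversions: 1.
R = 4/1 = 4.00.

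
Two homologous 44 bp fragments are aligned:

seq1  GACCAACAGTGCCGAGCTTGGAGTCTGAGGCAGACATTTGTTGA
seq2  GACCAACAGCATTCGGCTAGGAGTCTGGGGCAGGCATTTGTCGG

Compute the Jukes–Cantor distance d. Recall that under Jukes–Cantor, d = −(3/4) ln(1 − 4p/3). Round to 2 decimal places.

The sequences differ at 11 of 44 sites, so p = 11/44 = 0.25.
d = −(3/4) ln(1 − 4p/3) = −0.75 ln(1 − 0.333333) = −0.75 ln(0.666667)
  = −0.75 × (-0.405465) = 0.304099 substitutions/site.

0.30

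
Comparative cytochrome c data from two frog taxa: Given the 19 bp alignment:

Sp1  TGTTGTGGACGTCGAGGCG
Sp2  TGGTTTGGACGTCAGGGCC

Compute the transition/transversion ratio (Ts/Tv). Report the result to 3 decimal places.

Transitions are A↔G and C↔T; transversions are all other mismatches.
Transitions: 2. Transversions: 3.
R = 2/3 = 0.666666… ≈ 0.667 (to 3 d.p.).

0.667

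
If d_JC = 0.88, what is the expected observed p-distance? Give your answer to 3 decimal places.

0.518

p = (3/4)(1 − e^(−4d/3)) = 0.75 × (1 − e^(-1.173333)) = 0.75 × (1 − 0.309334) = 0.518000.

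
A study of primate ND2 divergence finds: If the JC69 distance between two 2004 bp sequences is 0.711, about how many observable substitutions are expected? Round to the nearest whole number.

Invert JC69: p = (3/4)(1 − e^(−4d/3)) = 0.75 × (1 − e^(-0.948)) = 0.75 × (1 − 0.387515) = 0.459364.
Expected differing sites = pL ≈ 0.459364 × 2004 = 920.565456 ≈ 921.

921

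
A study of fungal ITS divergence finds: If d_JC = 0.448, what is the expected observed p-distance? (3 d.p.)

0.337

p = (3/4)(1 − e^(−4d/3)) = 0.75 × (1 − e^(-0.597333)) = 0.75 × (1 − 0.550277) = 0.337292.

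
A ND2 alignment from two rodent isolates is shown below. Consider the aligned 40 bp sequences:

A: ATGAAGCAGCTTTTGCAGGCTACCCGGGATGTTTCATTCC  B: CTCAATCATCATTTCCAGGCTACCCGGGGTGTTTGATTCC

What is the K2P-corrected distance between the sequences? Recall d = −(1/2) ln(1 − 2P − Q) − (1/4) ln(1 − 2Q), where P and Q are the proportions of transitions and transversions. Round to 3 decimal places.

0.235

Of 40 sites, 1 differences are transitions and 7 are transversions, so P = 1/40 = 0.025 and Q = 7/40 = 0.175.
Under the Kimura two-parameter model, d = −½ ln(1 − 2P − Q) − ¼ ln(1 − 2Q).
1 − 2P − Q = 0.775, giving −½ ln(0.775) = 0.127446.
1 − 2Q = 0.65, giving −¼ ln(0.65) = 0.107696.
d = 0.127446 + 0.107696 = 0.235142.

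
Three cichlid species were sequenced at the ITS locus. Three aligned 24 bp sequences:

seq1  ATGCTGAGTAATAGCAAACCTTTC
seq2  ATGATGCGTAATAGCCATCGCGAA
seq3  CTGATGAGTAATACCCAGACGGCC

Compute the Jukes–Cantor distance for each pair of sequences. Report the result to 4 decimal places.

seq1–seq2: 9/24 sites differ → p = 0.375, d = −0.75 ln(1 − 0.5) = 0.519860 ≈ 0.5199.
seq1–seq3: 9/24 sites differ → p = 0.375, d = −0.75 ln(1 − 0.5) = 0.519860 ≈ 0.5199.
seq2–seq3: 9/24 sites differ → p = 0.375, d = −0.75 ln(1 − 0.5) = 0.519860 ≈ 0.5199.

d(seq1,seq2) = 0.5199, d(seq1,seq3) = 0.5199, d(seq2,seq3) = 0.5199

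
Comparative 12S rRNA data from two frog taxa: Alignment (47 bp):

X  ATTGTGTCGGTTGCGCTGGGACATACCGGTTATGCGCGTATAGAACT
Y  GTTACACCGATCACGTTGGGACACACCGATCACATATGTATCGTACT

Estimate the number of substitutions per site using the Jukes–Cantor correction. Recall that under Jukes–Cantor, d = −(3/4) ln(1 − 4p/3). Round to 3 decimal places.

The sequences differ at 19 of 47 sites, so p = 19/47 ≈ 0.404255.
d = −(3/4) ln(1 − 4p/3) = −0.75 ln(1 − 0.539007) = −0.75 ln(0.460993)
  = −0.75 × (-0.774372) = 0.580779 substitutions/site.

0.581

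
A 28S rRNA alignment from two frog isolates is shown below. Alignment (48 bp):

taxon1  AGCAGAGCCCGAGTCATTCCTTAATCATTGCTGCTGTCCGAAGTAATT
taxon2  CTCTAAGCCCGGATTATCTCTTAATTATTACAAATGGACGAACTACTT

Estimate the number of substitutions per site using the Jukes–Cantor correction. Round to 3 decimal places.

0.520

The sequences differ at 18 of 48 sites, so p = 18/48 = 0.375.
d = −(3/4) ln(1 − 4p/3) = −0.75 ln(1 − 0.5) = −0.75 ln(0.5)
  = −0.75 × (-0.693147) = 0.519860 substitutions/site.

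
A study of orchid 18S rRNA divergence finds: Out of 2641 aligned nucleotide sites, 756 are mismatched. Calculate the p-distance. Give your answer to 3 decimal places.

p = 756/2641 = 0.286255… ≈ 0.286 (to 3 d.p.).

0.286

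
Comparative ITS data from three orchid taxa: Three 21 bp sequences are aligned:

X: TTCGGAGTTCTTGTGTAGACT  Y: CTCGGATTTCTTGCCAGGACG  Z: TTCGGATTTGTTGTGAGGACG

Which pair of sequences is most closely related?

Y and Z

X–Y: 7/21 differ, p = 0.333, d = 0.441.
X–Z: 5/21 differ, p = 0.238, d = 0.286.
Y–Z: 4/21 differ, p = 0.190, d = 0.220.
The smallest distance is between Y and Z.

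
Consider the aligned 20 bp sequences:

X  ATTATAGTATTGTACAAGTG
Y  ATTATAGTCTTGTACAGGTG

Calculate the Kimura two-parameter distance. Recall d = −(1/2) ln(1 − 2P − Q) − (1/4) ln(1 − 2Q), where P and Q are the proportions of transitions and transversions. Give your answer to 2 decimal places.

0.11

Of 20 sites, 1 differences are transitions and 1 are transversions, so P = 1/20 = 0.05 and Q = 1/20 = 0.05.
Under the Kimura two-parameter model, d = −½ ln(1 − 2P − Q) − ¼ ln(1 − 2Q).
1 − 2P − Q = 0.85, giving −½ ln(0.85) = 0.081259.
1 − 2Q = 0.9, giving −¼ ln(0.9) = 0.026340.
d = 0.081259 + 0.026340 = 0.107599.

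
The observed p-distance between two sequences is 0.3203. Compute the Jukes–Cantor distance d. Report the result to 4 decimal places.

0.4177

d = −(3/4) ln(1 − 4p/3) = −0.75 ln(1 − 0.427067) = −0.75 ln(0.572933)
  = −0.75 × (-0.556986) = 0.417740 substitutions/site.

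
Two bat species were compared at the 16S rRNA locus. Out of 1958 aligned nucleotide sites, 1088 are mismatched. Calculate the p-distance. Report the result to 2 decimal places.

p = 1088/1958 = 0.555669… ≈ 0.56 (to 2 d.p.).

0.56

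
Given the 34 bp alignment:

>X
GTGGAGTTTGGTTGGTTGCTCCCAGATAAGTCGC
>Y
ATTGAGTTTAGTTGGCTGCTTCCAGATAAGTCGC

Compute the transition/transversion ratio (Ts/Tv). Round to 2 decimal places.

4.00

Transitions are A↔G and C↔T; transversions are all other mismatches.
Transitions: 4. Transversions: 1.
R = 4/1 = 4.00.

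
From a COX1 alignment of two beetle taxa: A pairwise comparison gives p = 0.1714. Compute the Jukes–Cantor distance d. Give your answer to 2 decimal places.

0.19

d = −(3/4) ln(1 − 4p/3) = −0.75 ln(1 − 0.228533) = −0.75 ln(0.771467)
  = −0.75 × (-0.259461) = 0.194596 substitutions/site.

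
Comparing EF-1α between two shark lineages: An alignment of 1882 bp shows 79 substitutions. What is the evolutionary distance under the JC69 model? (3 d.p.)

0.043

p = 79/1882 ≈ 0.041977.
d = −(3/4) ln(1 − 4p/3) = −0.75 ln(1 − 0.055969) = −0.75 ln(0.944031)
  = −0.75 × (-0.057596) = 0.043197 substitutions/site.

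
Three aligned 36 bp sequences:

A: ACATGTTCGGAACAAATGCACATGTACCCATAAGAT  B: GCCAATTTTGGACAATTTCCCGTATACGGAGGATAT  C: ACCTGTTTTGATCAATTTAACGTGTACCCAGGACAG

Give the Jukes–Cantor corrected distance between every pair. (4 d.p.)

d(A,B) = 0.7449, d(A,C) = 0.4408, d(B,C) = 0.4408

A–B: 17/36 sites differ → p ≈ 0.472222, d = −0.75 ln(1 − 0.629629) = 0.744938 ≈ 0.7449.
A–C: 12/36 sites differ → p ≈ 0.333333, d = −0.75 ln(1 − 0.444444) = 0.440839 ≈ 0.4408.
B–C: 12/36 sites differ → p ≈ 0.333333, d = −0.75 ln(1 − 0.444444) = 0.440839 ≈ 0.4408.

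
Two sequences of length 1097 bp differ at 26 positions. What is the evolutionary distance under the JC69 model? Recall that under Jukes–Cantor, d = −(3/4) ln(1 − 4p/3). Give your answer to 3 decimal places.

0.024

p = 26/1097 ≈ 0.023701.
d = −(3/4) ln(1 − 4p/3) = −0.75 ln(1 − 0.031601) = −0.75 ln(0.968399)
  = −0.75 × (-0.032111) = 0.024083 substitutions/site.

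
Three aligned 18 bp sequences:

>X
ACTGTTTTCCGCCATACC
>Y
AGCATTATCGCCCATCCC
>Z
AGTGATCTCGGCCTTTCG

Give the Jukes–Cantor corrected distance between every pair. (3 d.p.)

d(X,Y) = 0.548, d(X,Z) = 0.548, d(Y,Z) = 0.673

X–Y: 7/18 sites differ → p ≈ 0.388889, d = −0.75 ln(1 − 0.518519) = 0.548166 ≈ 0.548.
X–Z: 7/18 sites differ → p ≈ 0.388889, d = −0.75 ln(1 − 0.518519) = 0.548166 ≈ 0.548.
Y–Z: 8/18 sites differ → p ≈ 0.444444, d = −0.75 ln(1 − 0.592592) = 0.673455 ≈ 0.673.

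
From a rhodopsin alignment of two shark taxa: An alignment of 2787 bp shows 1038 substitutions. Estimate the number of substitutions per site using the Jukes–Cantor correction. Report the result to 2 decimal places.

0.51

p = 1038/2787 ≈ 0.372443.
d = −(3/4) ln(1 − 4p/3) = −0.75 ln(1 − 0.496591) = −0.75 ln(0.503409)
  = −0.75 × (-0.686352) = 0.514764 substitutions/site.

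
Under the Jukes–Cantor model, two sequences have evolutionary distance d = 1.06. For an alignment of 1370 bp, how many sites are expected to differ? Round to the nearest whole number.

Invert JC69: p = (3/4)(1 − e^(−4d/3)) = 0.75 × (1 − e^(-1.413333)) = 0.75 × (1 − 0.243331) = 0.567502.
Expected differing sites = pL ≈ 0.567502 × 1370 = 777.47774 ≈ 777.

777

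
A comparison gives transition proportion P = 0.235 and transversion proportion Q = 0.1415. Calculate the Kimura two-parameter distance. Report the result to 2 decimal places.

Under the Kimura two-parameter model, d = −½ ln(1 − 2P − Q) − ¼ ln(1 − 2Q).
1 − 2P − Q = 0.3885, giving −½ ln(0.3885) = 0.472731.
1 − 2Q = 0.717, giving −¼ ln(0.717) = 0.083170.
d = 0.472731 + 0.083170 = 0.555901.

0.56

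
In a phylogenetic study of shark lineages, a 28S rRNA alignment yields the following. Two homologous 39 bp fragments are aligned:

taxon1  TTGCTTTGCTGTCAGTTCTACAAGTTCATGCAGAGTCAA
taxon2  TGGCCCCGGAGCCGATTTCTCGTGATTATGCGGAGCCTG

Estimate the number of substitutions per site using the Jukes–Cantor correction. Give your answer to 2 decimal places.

0.86

The sequences differ at 20 of 39 sites, so p = 20/39 ≈ 0.512821.
d = −(3/4) ln(1 − 4p/3) = −0.75 ln(1 − 0.683761) = −0.75 ln(0.316239)
  = −0.75 × (-1.151257) = 0.863443 substitutions/site.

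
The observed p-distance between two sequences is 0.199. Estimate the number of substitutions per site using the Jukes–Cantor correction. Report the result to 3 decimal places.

0.231

d = −(3/4) ln(1 − 4p/3) = −0.75 ln(1 − 0.265333) = −0.75 ln(0.734667)
  = −0.75 × (-0.308338) = 0.231254 substitutions/site.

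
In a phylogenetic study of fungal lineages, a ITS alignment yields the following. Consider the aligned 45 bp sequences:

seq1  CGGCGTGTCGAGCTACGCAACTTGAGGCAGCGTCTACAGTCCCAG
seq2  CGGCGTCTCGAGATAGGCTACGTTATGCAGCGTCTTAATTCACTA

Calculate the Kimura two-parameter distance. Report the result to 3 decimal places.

Of 45 sites, 1 differences are transitions and 12 are transversions, so P = 1/45 ≈ 0.022222 and Q = 12/45 ≈ 0.266667.
Under the Kimura two-parameter model, d = −½ ln(1 − 2P − Q) − ¼ ln(1 − 2Q).
1 − 2P − Q = 0.688889, giving −½ ln(0.688889) = 0.186338.
1 − 2Q = 0.466666, giving −¼ ln(0.466666) = 0.190535.
d = 0.186338 + 0.190535 = 0.376873.

0.377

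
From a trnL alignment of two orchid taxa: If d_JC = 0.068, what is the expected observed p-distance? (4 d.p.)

p = (3/4)(1 − e^(−4d/3)) = 0.75 × (1 − e^(-0.090667)) = 0.75 × (1 − 0.913322) = 0.065009.

0.0650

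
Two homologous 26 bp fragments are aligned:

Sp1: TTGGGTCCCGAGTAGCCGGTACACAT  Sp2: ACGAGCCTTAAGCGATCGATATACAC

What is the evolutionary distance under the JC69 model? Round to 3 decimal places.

0.949

The sequences differ at 14 of 26 sites, so p = 14/26 ≈ 0.538462.
d = −(3/4) ln(1 − 4p/3) = −0.75 ln(1 − 0.717949) = −0.75 ln(0.282051)
  = −0.75 × (-1.265667) = 0.949250 substitutions/site.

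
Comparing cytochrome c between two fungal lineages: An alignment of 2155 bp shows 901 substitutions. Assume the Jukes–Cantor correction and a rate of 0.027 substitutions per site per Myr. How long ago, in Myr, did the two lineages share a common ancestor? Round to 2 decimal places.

11.32

p = 901/2155 ≈ 0.418097.
d = −(3/4) ln(1 − 4p/3) = −0.75 ln(1 − 0.557463) = −0.75 ln(0.442537)
  = −0.75 × (-0.815231) = 0.611423 substitutions/site.
Under a molecular clock d = 2μt, so t = d/(2μ) = 0.611423 / (2 × 0.027) = 11.32 Myr.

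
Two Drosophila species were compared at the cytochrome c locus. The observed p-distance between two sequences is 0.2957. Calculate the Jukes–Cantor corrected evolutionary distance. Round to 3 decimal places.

d = −(3/4) ln(1 − 4p/3) = −0.75 ln(1 − 0.394267) = −0.75 ln(0.605733)
  = −0.75 × (-0.501316) = 0.375987 substitutions/site.

0.376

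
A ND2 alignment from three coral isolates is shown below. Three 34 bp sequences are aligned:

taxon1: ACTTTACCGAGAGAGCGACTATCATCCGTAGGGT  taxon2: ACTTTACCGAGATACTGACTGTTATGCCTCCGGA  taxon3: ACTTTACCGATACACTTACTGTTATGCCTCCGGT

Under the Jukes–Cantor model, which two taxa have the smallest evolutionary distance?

taxon1–taxon2: 10/34 differ, p = 0.294, d = 0.373.
taxon1–taxon3: 11/34 differ, p = 0.324, d = 0.423.
taxon2–taxon3: 4/34 differ, p = 0.118, d = 0.128.
The smallest distance is between taxon2 and taxon3.

taxon2 and taxon3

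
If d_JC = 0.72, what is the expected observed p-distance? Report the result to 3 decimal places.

0.463

p = (3/4)(1 − e^(−4d/3)) = 0.75 × (1 − e^(-0.96)) = 0.75 × (1 − 0.382893) = 0.462830.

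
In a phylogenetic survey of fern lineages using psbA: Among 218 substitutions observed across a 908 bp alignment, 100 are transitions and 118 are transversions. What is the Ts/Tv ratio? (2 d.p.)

R = 100/118 = 0.847457… ≈ 0.85 (to 2 d.p.).

0.85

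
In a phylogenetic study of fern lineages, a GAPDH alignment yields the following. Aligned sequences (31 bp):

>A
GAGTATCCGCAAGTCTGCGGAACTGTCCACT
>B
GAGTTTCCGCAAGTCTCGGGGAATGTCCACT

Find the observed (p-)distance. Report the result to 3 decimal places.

0.161

The sequences differ at 5 of 31 positions (sites 5, 17, 18, 21, 23).
p = 5/31 = 0.161290… ≈ 0.161 (to 3 d.p.).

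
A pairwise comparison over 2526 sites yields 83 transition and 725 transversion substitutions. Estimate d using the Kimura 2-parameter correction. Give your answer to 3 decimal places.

P = 83/2526 ≈ 0.032858 and Q = 725/2526 ≈ 0.287015.
Under the Kimura two-parameter model, d = −½ ln(1 − 2P − Q) − ¼ ln(1 − 2Q).
1 − 2P − Q = 0.647269, giving −½ ln(0.647269) = 0.217497.
1 − 2Q = 0.42597, giving −¼ ln(0.42597) = 0.213347.
d = 0.217497 + 0.213347 = 0.430844.

0.431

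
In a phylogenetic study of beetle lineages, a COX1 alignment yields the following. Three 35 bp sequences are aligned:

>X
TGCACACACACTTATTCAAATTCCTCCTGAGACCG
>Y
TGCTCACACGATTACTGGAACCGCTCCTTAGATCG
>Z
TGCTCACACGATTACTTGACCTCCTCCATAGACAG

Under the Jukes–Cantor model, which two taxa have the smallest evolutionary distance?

Y and Z

X–Y: 11/35 differ, p = 0.314, d = 0.407.
X–Z: 11/35 differ, p = 0.314, d = 0.407.
Y–Z: 7/35 differ, p = 0.200, d = 0.233.
The smallest distance is between Y and Z.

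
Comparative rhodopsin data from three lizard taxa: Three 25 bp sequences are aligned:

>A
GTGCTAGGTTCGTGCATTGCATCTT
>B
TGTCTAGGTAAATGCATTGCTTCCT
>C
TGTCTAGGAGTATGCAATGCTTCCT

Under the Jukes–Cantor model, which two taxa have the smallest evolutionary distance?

B and C

A–B: 8/25 differ, p = 0.320, d = 0.417.
A–C: 10/25 differ, p = 0.400, d = 0.572.
B–C: 4/25 differ, p = 0.160, d = 0.180.
The smallest distance is between B and C.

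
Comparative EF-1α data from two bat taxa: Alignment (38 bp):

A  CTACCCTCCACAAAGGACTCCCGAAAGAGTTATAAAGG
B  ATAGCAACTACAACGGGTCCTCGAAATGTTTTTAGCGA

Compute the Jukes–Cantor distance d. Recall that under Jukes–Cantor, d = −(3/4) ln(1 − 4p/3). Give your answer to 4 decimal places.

0.6807

The sequences differ at 17 of 38 sites, so p = 17/38 ≈ 0.447368.
d = −(3/4) ln(1 − 4p/3) = −0.75 ln(1 − 0.596491) = −0.75 ln(0.403509)
  = −0.75 × (-0.907556) = 0.680667 substitutions/site.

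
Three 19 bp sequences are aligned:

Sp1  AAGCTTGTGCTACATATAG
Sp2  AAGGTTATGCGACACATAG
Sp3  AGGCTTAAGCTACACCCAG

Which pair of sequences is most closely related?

Sp1–Sp2: 4/19 differ, p = 0.211, d = 0.247.
Sp1–Sp3: 6/19 differ, p = 0.316, d = 0.410.
Sp2–Sp3: 6/19 differ, p = 0.316, d = 0.410.
The smallest distance is between Sp1 and Sp2.

Sp1 and Sp2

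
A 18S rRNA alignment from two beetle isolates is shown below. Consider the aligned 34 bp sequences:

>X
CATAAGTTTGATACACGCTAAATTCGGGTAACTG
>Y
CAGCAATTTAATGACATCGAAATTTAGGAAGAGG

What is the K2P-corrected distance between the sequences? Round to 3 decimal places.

Of 34 sites, 6 differences are transitions and 10 are transversions, so P = 6/34 ≈ 0.176471 and Q = 10/34 ≈ 0.294118.
Under the Kimura two-parameter model, d = −½ ln(1 − 2P − Q) − ¼ ln(1 − 2Q).
1 − 2P − Q = 0.35294, giving −½ ln(0.35294) = 0.520729.
1 − 2Q = 0.411764, giving −¼ ln(0.411764) = 0.221826.
d = 0.520729 + 0.221826 = 0.742555.

0.743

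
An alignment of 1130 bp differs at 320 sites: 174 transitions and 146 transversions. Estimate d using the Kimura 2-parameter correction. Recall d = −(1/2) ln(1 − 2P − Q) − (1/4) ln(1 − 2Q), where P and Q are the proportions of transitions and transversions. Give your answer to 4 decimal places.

0.3621

P = 174/1130 ≈ 0.153982 and Q = 146/1130 ≈ 0.129204.
Under the Kimura two-parameter model, d = −½ ln(1 − 2P − Q) − ¼ ln(1 − 2Q).
1 − 2P − Q = 0.562832, giving −½ ln(0.562832) = 0.287387.
1 − 2Q = 0.741592, giving −¼ ln(0.741592) = 0.074739.
d = 0.287387 + 0.074739 = 0.362126.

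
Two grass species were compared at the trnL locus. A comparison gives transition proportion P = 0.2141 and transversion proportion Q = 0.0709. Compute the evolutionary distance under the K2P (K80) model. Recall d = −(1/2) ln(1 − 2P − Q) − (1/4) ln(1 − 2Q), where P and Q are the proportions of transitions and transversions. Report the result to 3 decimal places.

Under the Kimura two-parameter model, d = −½ ln(1 − 2P − Q) − ¼ ln(1 − 2Q).
1 − 2P − Q = 0.5009, giving −½ ln(0.5009) = 0.345674.
1 − 2Q = 0.8582, giving −¼ ln(0.8582) = 0.038230.
d = 0.345674 + 0.038230 = 0.383904.

0.384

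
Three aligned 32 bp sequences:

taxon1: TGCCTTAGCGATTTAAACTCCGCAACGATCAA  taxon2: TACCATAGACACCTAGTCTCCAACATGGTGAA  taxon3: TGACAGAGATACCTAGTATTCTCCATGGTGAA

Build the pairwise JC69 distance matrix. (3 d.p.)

d(taxon1,taxon2) = 0.657, d(taxon1,taxon3) = 0.824, d(taxon2,taxon3) = 0.304

taxon1–taxon2: 14/32 sites differ → p = 0.4375, d = −0.75 ln(1 − 0.583333) = 0.656601 ≈ 0.657.
taxon1–taxon3: 16/32 sites differ → p = 0.5, d = −0.75 ln(1 − 0.666667) = 0.823960 ≈ 0.824.
taxon2–taxon3: 8/32 sites differ → p = 0.25, d = −0.75 ln(1 − 0.333333) = 0.304098 ≈ 0.304.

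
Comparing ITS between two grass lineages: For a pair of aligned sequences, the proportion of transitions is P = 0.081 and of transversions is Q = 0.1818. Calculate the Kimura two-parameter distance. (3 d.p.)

0.324

Under the Kimura two-parameter model, d = −½ ln(1 − 2P − Q) − ¼ ln(1 − 2Q).
1 − 2P − Q = 0.6562, giving −½ ln(0.6562) = 0.210645.
1 − 2Q = 0.6364, giving −¼ ln(0.6364) = 0.112982.
d = 0.210645 + 0.112982 = 0.323627.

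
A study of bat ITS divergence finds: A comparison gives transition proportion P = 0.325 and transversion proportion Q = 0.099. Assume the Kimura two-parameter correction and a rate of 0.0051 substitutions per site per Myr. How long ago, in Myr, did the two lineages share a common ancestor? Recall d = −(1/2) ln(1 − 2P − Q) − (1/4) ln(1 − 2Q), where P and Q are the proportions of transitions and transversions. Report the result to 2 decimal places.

73.17

Under the Kimura two-parameter model, d = −½ ln(1 − 2P − Q) − ¼ ln(1 − 2Q).
1 − 2P − Q = 0.251, giving −½ ln(0.251) = 0.691151.
1 − 2Q = 0.802, giving −¼ ln(0.802) = 0.055162.
d = 0.691151 + 0.055162 = 0.746313.
Under a molecular clock d = 2μt, so t = d/(2μ) = 0.746313 / (2 × 0.0051) = 73.17 Myr.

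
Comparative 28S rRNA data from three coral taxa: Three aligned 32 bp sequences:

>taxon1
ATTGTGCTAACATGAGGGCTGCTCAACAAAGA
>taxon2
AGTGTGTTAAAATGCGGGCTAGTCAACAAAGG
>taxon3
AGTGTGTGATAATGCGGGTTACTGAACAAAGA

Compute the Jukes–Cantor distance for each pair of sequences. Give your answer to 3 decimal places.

taxon1–taxon2: 7/32 sites differ → p = 0.21875, d = −0.75 ln(1 − 0.291667) = 0.258631 ≈ 0.259.
taxon1–taxon3: 9/32 sites differ → p = 0.28125, d = −0.75 ln(1 − 0.375) = 0.352503 ≈ 0.353.
taxon2–taxon3: 6/32 sites differ → p = 0.1875, d = −0.75 ln(1 − 0.25) = 0.215762 ≈ 0.216.

d(taxon1,taxon2) = 0.259, d(taxon1,taxon3) = 0.353, d(taxon2,taxon3) = 0.216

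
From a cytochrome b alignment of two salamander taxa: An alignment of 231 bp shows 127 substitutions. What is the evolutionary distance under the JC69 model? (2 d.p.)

p = 127/231 ≈ 0.549784.
d = −(3/4) ln(1 − 4p/3) = −0.75 ln(1 − 0.733045) = −0.75 ln(0.266955)
  = −0.75 × (-1.320675) = 0.990506 substitutions/site.

0.99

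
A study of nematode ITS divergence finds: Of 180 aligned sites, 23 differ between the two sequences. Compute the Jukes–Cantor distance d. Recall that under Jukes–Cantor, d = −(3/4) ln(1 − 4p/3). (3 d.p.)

p = 23/180 ≈ 0.127778.
d = −(3/4) ln(1 − 4p/3) = −0.75 ln(1 − 0.170371) = −0.75 ln(0.829629)
  = −0.75 × (-0.186777) = 0.140083 substitutions/site.

0.140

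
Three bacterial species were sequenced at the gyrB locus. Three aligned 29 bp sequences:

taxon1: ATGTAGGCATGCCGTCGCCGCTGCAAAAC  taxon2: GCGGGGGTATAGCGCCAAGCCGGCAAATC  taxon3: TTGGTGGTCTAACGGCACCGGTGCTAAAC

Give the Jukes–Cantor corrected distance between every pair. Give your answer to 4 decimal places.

taxon1–taxon2: 14/29 sites differ → p ≈ 0.482759, d = −0.75 ln(1 − 0.643679) = 0.773942 ≈ 0.7739.
taxon1–taxon3: 11/29 sites differ → p ≈ 0.37931, d = −0.75 ln(1 − 0.505747) = 0.528531 ≈ 0.5285.
taxon2–taxon3: 13/29 sites differ → p ≈ 0.448276, d = −0.75 ln(1 − 0.597701) = 0.682920 ≈ 0.6829.

d(taxon1,taxon2) = 0.7739, d(taxon1,taxon3) = 0.5285, d(taxon2,taxon3) = 0.6829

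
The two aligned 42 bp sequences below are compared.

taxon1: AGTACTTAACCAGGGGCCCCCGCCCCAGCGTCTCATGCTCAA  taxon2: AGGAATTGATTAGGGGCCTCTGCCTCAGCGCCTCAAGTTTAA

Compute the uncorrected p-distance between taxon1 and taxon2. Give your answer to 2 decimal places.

0.29

The sequences differ at 12 of 42 positions.
p = 12/42 = 0.285714… ≈ 0.29 (to 2 d.p.).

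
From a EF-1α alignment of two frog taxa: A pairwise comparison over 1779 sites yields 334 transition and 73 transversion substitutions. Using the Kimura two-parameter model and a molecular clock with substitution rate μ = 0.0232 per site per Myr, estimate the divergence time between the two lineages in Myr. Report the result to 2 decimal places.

P = 334/1779 ≈ 0.187746 and Q = 73/1779 ≈ 0.041034.
Under the Kimura two-parameter model, d = −½ ln(1 − 2P − Q) − ¼ ln(1 − 2Q).
1 − 2P − Q = 0.583474, giving −½ ln(0.583474) = 0.269378.
1 − 2Q = 0.917932, giving −¼ ln(0.917932) = 0.021408.
d = 0.269378 + 0.021408 = 0.290786.
Under a molecular clock d = 2μt, so t = d/(2μ) = 0.290786 / (2 × 0.0232) = 6.27 Myr.

6.27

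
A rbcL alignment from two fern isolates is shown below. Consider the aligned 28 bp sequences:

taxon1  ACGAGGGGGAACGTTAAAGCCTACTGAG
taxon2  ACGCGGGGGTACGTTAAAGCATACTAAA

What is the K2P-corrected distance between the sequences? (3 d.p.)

Of 28 sites, 2 differences are transitions and 3 are transversions, so P = 2/28 ≈ 0.071429 and Q = 3/28 ≈ 0.107143.
Under the Kimura two-parameter model, d = −½ ln(1 − 2P − Q) − ¼ ln(1 − 2Q).
1 − 2P − Q = 0.749999, giving −½ ln(0.749999) = 0.143842.
1 − 2Q = 0.785714, giving −¼ ln(0.785714) = 0.060291.
d = 0.143842 + 0.060291 = 0.204133.

0.204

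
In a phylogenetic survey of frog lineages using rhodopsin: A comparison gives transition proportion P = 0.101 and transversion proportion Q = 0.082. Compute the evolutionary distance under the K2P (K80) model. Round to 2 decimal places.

0.21

Under the Kimura two-parameter model, d = −½ ln(1 − 2P − Q) − ¼ ln(1 − 2Q).
1 − 2P − Q = 0.716, giving −½ ln(0.716) = 0.167038.
1 − 2Q = 0.836, giving −¼ ln(0.836) = 0.044782.
d = 0.167038 + 0.044782 = 0.211820.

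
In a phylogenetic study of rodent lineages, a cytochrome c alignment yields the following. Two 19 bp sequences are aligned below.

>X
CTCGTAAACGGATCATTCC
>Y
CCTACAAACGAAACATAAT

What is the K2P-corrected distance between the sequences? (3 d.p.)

0.874

Of 19 sites, 6 differences are transitions and 3 are transversions, so P = 6/19 ≈ 0.315789 and Q = 3/19 ≈ 0.157895.
Under the Kimura two-parameter model, d = −½ ln(1 − 2P − Q) − ¼ ln(1 − 2Q).
1 − 2P − Q = 0.210527, giving −½ ln(0.210527) = 0.779071.
1 − 2Q = 0.68421, giving −¼ ln(0.68421) = 0.094873.
d = 0.779071 + 0.094873 = 0.873944.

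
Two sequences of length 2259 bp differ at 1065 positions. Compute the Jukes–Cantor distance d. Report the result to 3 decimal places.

p = 1065/2259 ≈ 0.471448.
d = −(3/4) ln(1 − 4p/3) = −0.75 ln(1 − 0.628597) = −0.75 ln(0.371403)
  = −0.75 × (-0.990468) = 0.742851 substitutions/site.

0.743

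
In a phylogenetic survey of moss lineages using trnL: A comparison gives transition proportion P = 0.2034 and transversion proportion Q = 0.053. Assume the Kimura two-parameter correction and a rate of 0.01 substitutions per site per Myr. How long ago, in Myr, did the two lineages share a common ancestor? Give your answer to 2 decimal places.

16.80

Under the Kimura two-parameter model, d = −½ ln(1 − 2P − Q) − ¼ ln(1 − 2Q).
1 − 2P − Q = 0.5402, giving −½ ln(0.5402) = 0.307908.
1 − 2Q = 0.894, giving −¼ ln(0.894) = 0.028012.
d = 0.307908 + 0.028012 = 0.335920.
Under a molecular clock d = 2μt, so t = d/(2μ) = 0.335920 / (2 × 0.01) = 16.80 Myr.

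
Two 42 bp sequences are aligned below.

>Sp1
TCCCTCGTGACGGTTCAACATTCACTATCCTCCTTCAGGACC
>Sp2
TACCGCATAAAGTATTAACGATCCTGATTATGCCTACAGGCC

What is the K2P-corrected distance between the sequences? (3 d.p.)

0.838

Of 42 sites, 9 differences are transitions and 12 are transversions, so P = 9/42 ≈ 0.214286 and Q = 12/42 ≈ 0.285714.
Under the Kimura two-parameter model, d = −½ ln(1 − 2P − Q) − ¼ ln(1 − 2Q).
1 − 2P − Q = 0.285714, giving −½ ln(0.285714) = 0.626382.
1 − 2Q = 0.428572, giving −¼ ln(0.428572) = 0.211824.
d = 0.626382 + 0.211824 = 0.838206.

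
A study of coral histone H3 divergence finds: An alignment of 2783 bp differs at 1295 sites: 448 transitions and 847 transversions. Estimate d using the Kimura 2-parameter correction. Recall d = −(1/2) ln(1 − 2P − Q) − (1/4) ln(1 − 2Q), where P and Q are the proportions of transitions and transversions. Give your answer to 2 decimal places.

P = 448/2783 ≈ 0.160977 and Q = 847/2783 ≈ 0.304348.
Under the Kimura two-parameter model, d = −½ ln(1 − 2P − Q) − ¼ ln(1 − 2Q).
1 − 2P − Q = 0.373698, giving −½ ln(0.373698) = 0.492154.
1 − 2Q = 0.391304, giving −¼ ln(0.391304) = 0.234568.
d = 0.492154 + 0.234568 = 0.726722.

0.73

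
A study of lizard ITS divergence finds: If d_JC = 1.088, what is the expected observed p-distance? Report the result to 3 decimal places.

p = (3/4)(1 − e^(−4d/3)) = 0.75 × (1 − e^(-1.450667)) = 0.75 × (1 − 0.234414) = 0.574190.

0.574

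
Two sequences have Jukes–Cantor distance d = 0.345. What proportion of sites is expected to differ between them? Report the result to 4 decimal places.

p = (3/4)(1 − e^(−4d/3)) = 0.75 × (1 − e^(-0.46)) = 0.75 × (1 − 0.631284) = 0.276537.

0.2765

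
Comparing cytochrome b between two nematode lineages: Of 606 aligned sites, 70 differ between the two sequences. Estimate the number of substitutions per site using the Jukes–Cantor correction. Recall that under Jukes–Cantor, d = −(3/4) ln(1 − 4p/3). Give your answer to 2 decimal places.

p = 70/606 ≈ 0.115512.
d = −(3/4) ln(1 − 4p/3) = −0.75 ln(1 − 0.154016) = −0.75 ln(0.845984)
  = −0.75 × (-0.167255) = 0.125441 substitutions/site.

0.13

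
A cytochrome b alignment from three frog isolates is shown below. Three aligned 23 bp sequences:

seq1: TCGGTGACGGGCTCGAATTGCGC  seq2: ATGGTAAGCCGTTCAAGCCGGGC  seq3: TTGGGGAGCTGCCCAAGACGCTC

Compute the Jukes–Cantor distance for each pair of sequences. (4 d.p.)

d(seq1,seq2) = 0.8922, d(seq1,seq3) = 0.7614, d(seq2,seq3) = 0.5532

seq1–seq2: 12/23 sites differ → p ≈ 0.521739, d = −0.75 ln(1 − 0.695652) = 0.892188 ≈ 0.8922.
seq1–seq3: 11/23 sites differ → p ≈ 0.478261, d = −0.75 ln(1 − 0.637681) = 0.761423 ≈ 0.7614.
seq2–seq3: 9/23 sites differ → p ≈ 0.391304, d = −0.75 ln(1 − 0.521739) = 0.553199 ≈ 0.5532.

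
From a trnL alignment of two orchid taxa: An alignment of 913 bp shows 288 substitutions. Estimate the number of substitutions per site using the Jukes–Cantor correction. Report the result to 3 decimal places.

p = 288/913 ≈ 0.315444.
d = −(3/4) ln(1 − 4p/3) = −0.75 ln(1 − 0.420592) = −0.75 ln(0.579408)
  = −0.75 × (-0.545748) = 0.409311 substitutions/site.

0.409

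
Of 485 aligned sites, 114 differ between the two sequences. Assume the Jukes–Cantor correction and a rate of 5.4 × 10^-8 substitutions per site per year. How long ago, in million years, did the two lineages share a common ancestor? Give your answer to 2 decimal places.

2.61

p = 114/485 ≈ 0.235052.
d = −(3/4) ln(1 − 4p/3) = −0.75 ln(1 − 0.313403) = −0.75 ln(0.686597)
  = −0.75 × (-0.376008) = 0.282006 substitutions/site.
Under a molecular clock d = 2μt, so t = d/(2μ) = 0.282006 / (2 × 5.4 × 10^-8) = 2.61 million years.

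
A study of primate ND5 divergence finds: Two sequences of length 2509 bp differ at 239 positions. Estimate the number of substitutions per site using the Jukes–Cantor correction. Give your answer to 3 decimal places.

p = 239/2509 ≈ 0.095257.
d = −(3/4) ln(1 − 4p/3) = −0.75 ln(1 − 0.127009) = −0.75 ln(0.872991)
  = −0.75 × (-0.135830) = 0.101873 substitutions/site.

0.102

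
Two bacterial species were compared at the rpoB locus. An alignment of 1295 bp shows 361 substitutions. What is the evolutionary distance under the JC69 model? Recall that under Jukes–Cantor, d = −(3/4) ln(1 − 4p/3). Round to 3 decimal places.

p = 361/1295 ≈ 0.278764.
d = −(3/4) ln(1 − 4p/3) = −0.75 ln(1 − 0.371685) = −0.75 ln(0.628315)
  = −0.75 × (-0.464714) = 0.348536 substitutions/site.

0.349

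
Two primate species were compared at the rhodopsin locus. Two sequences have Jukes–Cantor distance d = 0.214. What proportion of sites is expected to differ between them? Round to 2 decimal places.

p = (3/4)(1 − e^(−4d/3)) = 0.75 × (1 − e^(-0.285333)) = 0.75 × (1 − 0.751764) = 0.186177.

0.19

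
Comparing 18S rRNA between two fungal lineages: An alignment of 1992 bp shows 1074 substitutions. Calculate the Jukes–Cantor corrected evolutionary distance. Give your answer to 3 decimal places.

0.952

p = 1074/1992 ≈ 0.539157.
d = −(3/4) ln(1 − 4p/3) = −0.75 ln(1 − 0.718876) = −0.75 ln(0.281124)
  = −0.75 × (-1.268959) = 0.951719 substitutions/site.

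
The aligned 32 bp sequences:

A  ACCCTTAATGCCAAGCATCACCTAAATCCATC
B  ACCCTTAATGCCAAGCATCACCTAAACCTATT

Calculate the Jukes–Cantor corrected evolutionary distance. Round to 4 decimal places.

The sequences differ at 3 of 32 sites (27, 29, 32), so p = 3/32 = 0.09375.
d = −(3/4) ln(1 − 4p/3) = −0.75 ln(1 − 0.125) = −0.75 ln(0.875)
  = −0.75 × (-0.133531) = 0.100148 substitutions/site.

0.1001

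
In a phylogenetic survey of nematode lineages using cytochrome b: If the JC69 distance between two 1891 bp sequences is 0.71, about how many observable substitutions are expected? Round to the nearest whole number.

868

Invert JC69: p = (3/4)(1 − e^(−4d/3)) = 0.75 × (1 − e^(-0.946667)) = 0.75 × (1 − 0.388032) = 0.458976.
Expected differing sites = pL ≈ 0.458976 × 1891 = 867.923616 ≈ 868.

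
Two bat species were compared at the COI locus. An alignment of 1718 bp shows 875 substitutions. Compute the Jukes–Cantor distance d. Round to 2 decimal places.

0.85

p = 875/1718 ≈ 0.509313.
d = −(3/4) ln(1 − 4p/3) = −0.75 ln(1 − 0.679084) = −0.75 ln(0.320916)
  = −0.75 × (-1.136576) = 0.852432 substitutions/site.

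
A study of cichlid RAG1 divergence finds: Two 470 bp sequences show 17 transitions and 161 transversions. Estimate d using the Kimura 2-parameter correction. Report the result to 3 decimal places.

P = 17/470 ≈ 0.03617 and Q = 161/470 ≈ 0.342553.
Under the Kimura two-parameter model, d = −½ ln(1 − 2P − Q) − ¼ ln(1 − 2Q).
1 − 2P − Q = 0.585107, giving −½ ln(0.585107) = 0.267980.
1 − 2Q = 0.314894, giving −¼ ln(0.314894) = 0.288880.
d = 0.267980 + 0.288880 = 0.556860.

0.557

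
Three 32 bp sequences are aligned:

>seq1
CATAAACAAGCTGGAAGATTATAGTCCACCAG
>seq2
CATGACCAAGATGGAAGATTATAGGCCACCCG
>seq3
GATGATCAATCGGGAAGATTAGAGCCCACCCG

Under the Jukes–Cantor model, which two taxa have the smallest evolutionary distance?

seq1–seq2: 5/32 differ, p = 0.156, d = 0.175.
seq1–seq3: 8/32 differ, p = 0.250, d = 0.304.
seq2–seq3: 7/32 differ, p = 0.219, d = 0.259.
The smallest distance is between seq1 and seq2.

seq1 and seq2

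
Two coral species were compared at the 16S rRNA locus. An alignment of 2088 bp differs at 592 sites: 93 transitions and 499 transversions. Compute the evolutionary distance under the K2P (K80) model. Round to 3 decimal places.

P = 93/2088 ≈ 0.04454 and Q = 499/2088 ≈ 0.238985.
Under the Kimura two-parameter model, d = −½ ln(1 − 2P − Q) − ¼ ln(1 − 2Q).
1 − 2P − Q = 0.671935, giving −½ ln(0.671935) = 0.198797.
1 − 2Q = 0.52203, giving −¼ ln(0.52203) = 0.162508.
d = 0.198797 + 0.162508 = 0.361305.

0.361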